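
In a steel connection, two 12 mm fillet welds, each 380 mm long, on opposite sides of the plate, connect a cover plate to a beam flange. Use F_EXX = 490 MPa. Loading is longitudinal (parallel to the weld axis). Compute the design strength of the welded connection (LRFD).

φR_n ≈ 1420 kN

Effective throat t_e = 0.707 × 12 = 8.484 mm.
Total length L = 760 mm; A_we = 8.484 × 760 = 6448 mm².
F_nw = 0.6 F_EXX = 0.6 × 490 = 294 MPa.
φR_n = 0.75 × 294 × 6448 × 10⁻³ = 1422 kN.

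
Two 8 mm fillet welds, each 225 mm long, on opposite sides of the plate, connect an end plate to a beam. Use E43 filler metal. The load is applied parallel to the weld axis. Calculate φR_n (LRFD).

φR_n ≈ 492 kN

E43XX → F_EXX = 430 MPa.
Effective throat t_e = 0.707 × 8 = 5.656 mm.
Total length L = 450 mm; A_we = 5.656 × 450 = 2545 mm².
F_nw = 0.6 F_EXX = 0.6 × 430 = 258 MPa.
φR_n = 0.75 × 258 × 2545 × 10⁻³ = 492.5 kN.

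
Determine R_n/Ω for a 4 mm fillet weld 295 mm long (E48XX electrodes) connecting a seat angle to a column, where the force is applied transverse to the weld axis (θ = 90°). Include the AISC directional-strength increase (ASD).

R_n/Ω ≈ 180 kN

E48XX → F_EXX = 480 MPa.
t_e = 0.707 × 4 = 2.828 mm; A_we = 2.828 × 295 = 834.3 mm².
Directional factor: 1.0 + 0.5 sin^1.5(90°) = 1.5.
F_nw = 0.6 × 480 × 1.5 = 432 MPa.
R_n/Ω = (432 × 834.3) / 2.0 × 10⁻³ = 180.2 kN.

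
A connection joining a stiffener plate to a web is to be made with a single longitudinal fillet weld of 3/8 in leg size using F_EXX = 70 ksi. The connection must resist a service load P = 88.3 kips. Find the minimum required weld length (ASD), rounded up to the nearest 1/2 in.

L = 16 in

Throat t_e = 0.707 × 0.375 = 0.2651 in.
r_n/Ω = (0.6 × 70 × 0.2651) / 2.0 = 5.568 kip/in.
L_req = P / (r_n/Ω) = 88.3 / 5.568 = 15.86 in total.
Round up → use L = 16 in.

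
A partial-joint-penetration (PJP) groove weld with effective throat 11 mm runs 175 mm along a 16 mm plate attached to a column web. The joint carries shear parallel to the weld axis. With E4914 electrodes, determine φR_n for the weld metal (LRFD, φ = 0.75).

E49XX → F_EXX = 490 MPa.
Effective throat (given) t_e = 11 mm.
A_we = 11 × 175 = 1925 mm².
F_nw = 0.6 F_EXX = 294 MPa.
φR_n = 0.75 × 294 × 1925 × 10⁻³ = 424.5 kN.

φR_n ≈ 424 kN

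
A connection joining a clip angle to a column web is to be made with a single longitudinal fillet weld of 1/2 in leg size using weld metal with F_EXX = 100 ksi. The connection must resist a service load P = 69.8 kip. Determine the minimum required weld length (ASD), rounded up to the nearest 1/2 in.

Throat t_e = 0.707 × 0.5 = 0.3535 in.
r_n/Ω = (0.6 × 100 × 0.3535) / 2.0 = 10.6 kip/in.
L_req = P / (r_n/Ω) = 69.8 / 10.6 = 6.582 in total.
Round up → use L = 7 in.

L = 7 in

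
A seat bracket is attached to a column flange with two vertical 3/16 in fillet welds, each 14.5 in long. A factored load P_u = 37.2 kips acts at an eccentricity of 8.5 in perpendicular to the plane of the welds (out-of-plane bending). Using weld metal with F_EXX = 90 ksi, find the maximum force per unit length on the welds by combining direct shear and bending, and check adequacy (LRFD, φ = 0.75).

f_max ≈ 4.69 kip/in; adequate

L_w = 2 × 14.5 = 29 in; section modulus (unit throat) S = 2 × L²/6 = 70.08 in².
Direct shear f_v = P/L_w = 37.2/29 = 1.283 kip/in.
Moment M = P × e = 37.2 × 8.5 = 316.2 kip·in; bending f_b = M/S = 4.512 kip/in.
f_max = √(f_v² + f_b²) = √(1.283² + 4.512²) = 4.691 kip/in.
φr_n = 0.75 × 0.6 × 90 × (0.707 × 0.1875) = 5.369 kip/in → adequate.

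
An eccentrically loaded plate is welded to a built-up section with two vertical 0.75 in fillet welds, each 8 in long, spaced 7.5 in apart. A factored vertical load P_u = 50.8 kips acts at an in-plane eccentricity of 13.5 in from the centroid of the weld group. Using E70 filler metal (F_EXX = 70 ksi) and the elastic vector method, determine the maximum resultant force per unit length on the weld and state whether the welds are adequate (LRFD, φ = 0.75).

f_max ≈ 14.5 kip/in; adequate

Total weld length L_w = 16 in. Treat welds as unit-width lines.
Polar moment about centroid: J = 2[d³/12 + d(b/2)²] = 2[8³/12 + 8×3.75²] = 310.3 in³.
Direct shear f_v = P/L_w = 50.8 / 16 = 3.175 kip/in (vertical).
Torsion M = P·e = 50.8 × 13.5 = 685.8 kip·in.
Critical point at (x, y) = (3.75, 4) from centroid. f_tx = M·y/J = 8.84 kip/in; f_ty = M·x/J = 8.287 kip/in.
Resultant f_max = √[f_tx² + (f_v + f_ty)²] = √[8.84² + (3.175 + 8.287)²] = 14.47 kip/in.
Capacity per unit length: φr_n = 0.75 × 0.6 × 70 × (0.707 × 0.75) = 16.7 kip/in.
14.47 ≤ 16.7 → adequate.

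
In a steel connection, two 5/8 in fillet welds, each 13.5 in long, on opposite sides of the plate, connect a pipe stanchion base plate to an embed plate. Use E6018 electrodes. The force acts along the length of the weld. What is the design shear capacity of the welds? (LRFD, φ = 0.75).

φR_n ≈ 322 kips

E60XX → F_EXX = 60 ksi.
Effective throat t_e = 0.707 × 0.625 = 0.4419 in.
Total length L = 27 in; A_we = 0.4419 × 27 = 11.93 in².
F_nw = 0.6 F_EXX = 0.6 × 60 = 36 ksi.
φR_n = 0.75 × 36 × 11.93 = 322.1 kips.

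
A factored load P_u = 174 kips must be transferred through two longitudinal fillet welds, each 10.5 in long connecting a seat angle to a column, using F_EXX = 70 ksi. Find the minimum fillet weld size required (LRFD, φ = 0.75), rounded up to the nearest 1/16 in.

Total weld length L = 21 in.
Required throat t_e = P_u / (φ × 0.6 F_EXX × L) = 174 / (0.75 × 0.6 × 70 × 21) = 0.263 in.
Required leg w = t_e / 0.707 = 0.372 in → use 3/8 in.

w = 3/8 in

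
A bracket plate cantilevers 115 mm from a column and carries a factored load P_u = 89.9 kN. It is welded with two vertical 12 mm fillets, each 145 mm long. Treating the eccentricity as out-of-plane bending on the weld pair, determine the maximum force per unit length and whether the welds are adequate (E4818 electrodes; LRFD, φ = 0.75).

f_max ≈ 1510 N/mm; adequate

E48XX → F_EXX = 480 MPa.
L_w = 2 × 145 = 290 mm; section modulus (unit throat) S = 2 × L²/6 = 7008 mm².
Direct shear f_v = P/L_w = 89.9×10³/290 = 310 N/mm.
Moment M = P × e = 89.9×10³ × 115 = 10338000 N·mm; bending f_b = M/S = 1475 N/mm.
f_max = √(f_v² + f_b²) = √(310² + 1475²) = 1507 N/mm.
φr_n = 0.75 × 0.6 × 480 × (0.707 × 12) = 1833 N/mm → adequate.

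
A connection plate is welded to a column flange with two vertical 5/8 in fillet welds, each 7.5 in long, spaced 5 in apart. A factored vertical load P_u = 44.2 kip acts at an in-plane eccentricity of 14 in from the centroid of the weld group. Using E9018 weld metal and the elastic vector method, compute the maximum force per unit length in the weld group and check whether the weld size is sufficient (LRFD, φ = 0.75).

f_max ≈ 18.8 kip/in; NOT adequate

E90XX → F_EXX = 90 ksi.
Total weld length L_w = 15 in. Treat welds as unit-width lines.
Polar moment about centroid: J = 2[d³/12 + d(b/2)²] = 2[7.5³/12 + 7.5×2.5²] = 164.1 in³.
Direct shear f_v = P/L_w = 44.2 / 15 = 2.947 kip/in (vertical).
Torsion M = P·e = 44.2 × 14 = 618.8 kip·in.
Critical point at (x, y) = (2.5, 3.75) from centroid. f_tx = M·y/J = 14.14 kip/in; f_ty = M·x/J = 9.429 kip/in.
Resultant f_max = √[f_tx² + (f_v + f_ty)²] = √[14.14² + (2.947 + 9.429)²] = 18.79 kip/in.
Capacity per unit length: φr_n = 0.75 × 0.6 × 90 × (0.707 × 0.625) = 17.9 kip/in.
18.79 > 17.9 → NOT adequate.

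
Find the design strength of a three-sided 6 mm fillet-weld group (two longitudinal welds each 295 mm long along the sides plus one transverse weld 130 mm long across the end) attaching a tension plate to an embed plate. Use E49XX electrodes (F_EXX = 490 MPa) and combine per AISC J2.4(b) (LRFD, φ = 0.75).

t_e = 0.707 × 6 = 4.242 mm.
R_nwl = 0.6 × 490 × 4.242 × 590 × 10⁻³ = 735.8 kN (longitudinal, 2 welds).
R_nwt = 0.6 × 490 × 4.242 × 130 × 10⁻³ = 162.1 kN (transverse, base value).
(i) R_nwl + R_nwt = 897.9 kN; (ii) 0.85 R_nwl + 1.5 R_nwt = 868.6 kN.
R_n = max = 897.9 kN [governs: (i)]; φR_n = 673.5 kN.

φR_n ≈ 673 kN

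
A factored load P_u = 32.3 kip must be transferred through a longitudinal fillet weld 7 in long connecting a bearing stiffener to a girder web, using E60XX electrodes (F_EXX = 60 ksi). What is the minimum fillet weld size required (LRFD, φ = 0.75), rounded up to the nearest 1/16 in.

w = 1/4 in

Total weld length L = 7 in.
Required throat t_e = P_u / (φ × 0.6 F_EXX × L) = 32.3 / (0.75 × 0.6 × 60 × 7) = 0.1709 in.
Required leg w = t_e / 0.707 = 0.2417 in → use 1/4 in.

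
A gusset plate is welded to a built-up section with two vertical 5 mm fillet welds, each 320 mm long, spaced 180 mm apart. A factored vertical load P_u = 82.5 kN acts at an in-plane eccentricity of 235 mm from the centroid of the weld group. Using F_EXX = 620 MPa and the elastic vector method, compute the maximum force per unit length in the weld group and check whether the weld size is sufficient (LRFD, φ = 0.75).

f_max ≈ 413 N/mm; adequate

Total weld length L_w = 640 mm. Treat welds as unit-width lines.
Polar moment about centroid: J = 2[d³/12 + d(b/2)²] = 2[320³/12 + 320×90²] = 10650000 mm³.
Direct shear f_v = P/L_w = 82.5×10³ / 640 = 128.9 N/mm (vertical).
Torsion M = P·e = 82.5×10³ × 235 = 19388000 N·mm.
Critical point at (x, y) = (90, 160) from centroid. f_tx = M·y/J = 291.4 N/mm; f_ty = M·x/J = 163.9 N/mm.
Resultant f_max = √[f_tx² + (f_v + f_ty)²] = √[291.4² + (128.9 + 163.9)²] = 413.1 N/mm.
Capacity per unit length: φr_n = 0.75 × 0.6 × 620 × (0.707 × 5) = 986.3 N/mm.
413.1 ≤ 986.3 → adequate.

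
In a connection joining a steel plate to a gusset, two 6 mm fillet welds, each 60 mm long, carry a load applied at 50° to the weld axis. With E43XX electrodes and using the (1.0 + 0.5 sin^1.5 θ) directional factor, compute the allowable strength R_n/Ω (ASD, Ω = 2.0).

R_n/Ω ≈ 87.7 kN

E43XX → F_EXX = 430 MPa.
t_e = 0.707 × 6 = 4.242 mm; A_we = 4.242 × 120 = 509 mm².
Directional factor: 1.0 + 0.5 sin^1.5(50°) = 1.335.
F_nw = 0.6 × 430 × 1.335 = 344.5 MPa.
R_n/Ω = (344.5 × 509) / 2.0 × 10⁻³ = 87.68 kN.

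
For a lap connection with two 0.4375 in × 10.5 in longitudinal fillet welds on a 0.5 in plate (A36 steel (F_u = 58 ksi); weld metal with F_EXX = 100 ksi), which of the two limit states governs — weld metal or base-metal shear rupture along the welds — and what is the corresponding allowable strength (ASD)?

R_n/Ω ≈ 183 kips (base-metal shear rupture governs)

t_e = 0.707 × 0.4375 = 0.3093 in; L = 21 in.
Weld metal: R_n/Ω = (1/2.0) × 0.6 × 100 × 0.3093 × 21 = 194.9 kips.
Base metal (shear rupture): R_n/Ω = (1/2.0) × 0.6 × 58 × 0.5 × 21 = 182.7 kips.
Governing: base-metal shear rupture.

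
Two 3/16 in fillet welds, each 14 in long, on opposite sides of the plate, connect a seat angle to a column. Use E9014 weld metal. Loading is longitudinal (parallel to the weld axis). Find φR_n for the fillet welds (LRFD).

φR_n ≈ 150 kip

E90XX → F_EXX = 90 ksi.
Effective throat t_e = 0.707 × 0.1875 = 0.1326 in.
Total length L = 28 in; A_we = 0.1326 × 28 = 3.712 in².
F_nw = 0.6 F_EXX = 0.6 × 90 = 54 ksi.
φR_n = 0.75 × 54 × 3.712 = 150.3 kip.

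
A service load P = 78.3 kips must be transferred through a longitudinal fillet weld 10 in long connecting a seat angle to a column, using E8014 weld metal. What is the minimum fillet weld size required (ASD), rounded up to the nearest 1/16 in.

E80XX → F_EXX = 80 ksi.
Total weld length L = 10 in.
Required throat t_e = P × Ω / (0.6 F_EXX × L) = 78.3 × 2.0 / (0.6 × 80 × 10) = 0.3262 in.
Required leg w = t_e / 0.707 = 0.4615 in → use 1/2 in.

w = 1/2 in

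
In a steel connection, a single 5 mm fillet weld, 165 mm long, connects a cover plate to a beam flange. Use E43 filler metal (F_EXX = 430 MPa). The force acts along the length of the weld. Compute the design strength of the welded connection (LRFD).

φR_n ≈ 113 kN

Effective throat t_e = 0.707 × 5 = 3.535 mm.
Total length L = 165 mm; A_we = 3.535 × 165 = 583.3 mm².
F_nw = 0.6 F_EXX = 0.6 × 430 = 258 MPa.
φR_n = 0.75 × 258 × 583.3 × 10⁻³ = 112.9 kN.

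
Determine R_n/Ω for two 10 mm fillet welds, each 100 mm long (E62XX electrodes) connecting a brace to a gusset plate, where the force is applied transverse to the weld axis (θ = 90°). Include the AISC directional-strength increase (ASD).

R_n/Ω ≈ 395 kN

E62XX → F_EXX = 620 MPa.
t_e = 0.707 × 10 = 7.07 mm; A_we = 7.07 × 200 = 1414 mm².
Directional factor: 1.0 + 0.5 sin^1.5(90°) = 1.5.
F_nw = 0.6 × 620 × 1.5 = 558 MPa.
R_n/Ω = (558 × 1414) / 2.0 × 10⁻³ = 394.5 kN.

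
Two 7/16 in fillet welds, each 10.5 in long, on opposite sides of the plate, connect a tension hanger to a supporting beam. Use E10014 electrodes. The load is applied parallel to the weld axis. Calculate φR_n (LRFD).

E100XX → F_EXX = 100 ksi.
Effective throat t_e = 0.707 × 0.4375 = 0.3093 in.
Total length L = 21 in; A_we = 0.3093 × 21 = 6.496 in².
F_nw = 0.6 F_EXX = 0.6 × 100 = 60 ksi.
φR_n = 0.75 × 60 × 6.496 = 292.3 kips.

φR_n ≈ 292 kips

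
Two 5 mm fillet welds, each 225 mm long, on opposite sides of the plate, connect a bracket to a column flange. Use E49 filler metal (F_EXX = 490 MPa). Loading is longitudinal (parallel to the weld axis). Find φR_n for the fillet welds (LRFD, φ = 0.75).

φR_n ≈ 351 kN

Effective throat t_e = 0.707 × 5 = 3.535 mm.
Total length L = 450 mm; A_we = 3.535 × 450 = 1591 mm².
F_nw = 0.6 F_EXX = 0.6 × 490 = 294 MPa.
φR_n = 0.75 × 294 × 1591 × 10⁻³ = 350.8 kN.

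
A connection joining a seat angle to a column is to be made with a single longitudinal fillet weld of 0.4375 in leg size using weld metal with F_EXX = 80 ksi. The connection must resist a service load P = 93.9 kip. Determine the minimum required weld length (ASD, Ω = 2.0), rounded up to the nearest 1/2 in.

Throat t_e = 0.707 × 0.4375 = 0.3093 in.
r_n/Ω = (0.6 × 80 × 0.3093) / 2.0 = 7.423 kip/in.
L_req = P / (r_n/Ω) = 93.9 / 7.423 = 12.65 in total.
Round up → use L = 13 in.

L = 13 in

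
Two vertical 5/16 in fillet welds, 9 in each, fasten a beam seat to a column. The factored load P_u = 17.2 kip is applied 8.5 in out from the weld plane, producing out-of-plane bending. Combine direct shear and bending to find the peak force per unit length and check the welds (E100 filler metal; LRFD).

f_max ≈ 5.5 kip/in; adequate

E100XX → F_EXX = 100 ksi.
L_w = 2 × 9 = 18 in; section modulus (unit throat) S = 2 × L²/6 = 27 in².
Direct shear f_v = P/L_w = 17.2/18 = 0.9556 kip/in.
Moment M = P × e = 17.2 × 8.5 = 146.2 kip·in; bending f_b = M/S = 5.415 kip/in.
f_max = √(f_v² + f_b²) = √(0.9556² + 5.415²) = 5.498 kip/in.
φr_n = 0.75 × 0.6 × 100 × (0.707 × 0.3125) = 9.942 kip/in → adequate.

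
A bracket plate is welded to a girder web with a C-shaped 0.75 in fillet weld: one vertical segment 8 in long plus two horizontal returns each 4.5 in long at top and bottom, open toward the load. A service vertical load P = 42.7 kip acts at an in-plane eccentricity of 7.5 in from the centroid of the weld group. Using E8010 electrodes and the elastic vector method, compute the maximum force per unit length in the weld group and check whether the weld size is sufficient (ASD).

f_max ≈ 9.25 kip/in; adequate

E80XX → F_EXX = 80 ksi.
Total weld length L_w = 17 in. Treat welds as unit-width lines.
Centroid: x̄ = 2×4.5×2.25 / 17 = 1.191 in from the vertical weld.
Polar moment about centroid: J = I_x + I_y = [8³/12 + 2×4.5×4²] + [8×1.191² + 2(4.5³/12 + 4.5×1.059²)] = 223.3 in³.
Direct shear f_v = P/L_w = 42.7 / 17 = 2.512 kip/in (vertical).
Torsion M = P·e = 42.7 × 7.5 = 320.25 kip·in.
Critical point at (x, y) = (3.309, 4) from centroid. f_tx = M·y/J = 5.737 kip/in; f_ty = M·x/J = 4.746 kip/in.
Resultant f_max = √[f_tx² + (f_v + f_ty)²] = √[5.737² + (2.512 + 4.746)²] = 9.251 kip/in.
Capacity per unit length: r_n/Ω = (1/2.0) × 0.6 × 80 × (0.707 × 0.75) = 12.73 kip/in.
9.251 ≤ 12.73 → adequate.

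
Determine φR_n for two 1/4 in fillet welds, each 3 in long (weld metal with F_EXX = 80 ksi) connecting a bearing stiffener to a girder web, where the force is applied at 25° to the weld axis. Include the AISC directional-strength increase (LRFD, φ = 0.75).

φR_n ≈ 43.4 kips

t_e = 0.707 × 0.25 = 0.1767 in; A_we = 0.1767 × 6 = 1.06 in².
Directional factor: 1.0 + 0.5 sin^1.5(25°) = 1.137.
F_nw = 0.6 × 80 × 1.137 = 54.59 ksi.
φR_n = 0.75 × 54.59 × 1.06 = 43.42 kips.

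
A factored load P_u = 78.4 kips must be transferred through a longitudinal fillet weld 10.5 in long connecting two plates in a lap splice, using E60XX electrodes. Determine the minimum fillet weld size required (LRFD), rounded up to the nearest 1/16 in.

w = 7/16 in

E60XX → F_EXX = 60 ksi.
Total weld length L = 10.5 in.
Required throat t_e = P_u / (φ × 0.6 F_EXX × L) = 78.4 / (0.75 × 0.6 × 60 × 10.5) = 0.2765 in.
Required leg w = t_e / 0.707 = 0.3912 in → use 7/16 in.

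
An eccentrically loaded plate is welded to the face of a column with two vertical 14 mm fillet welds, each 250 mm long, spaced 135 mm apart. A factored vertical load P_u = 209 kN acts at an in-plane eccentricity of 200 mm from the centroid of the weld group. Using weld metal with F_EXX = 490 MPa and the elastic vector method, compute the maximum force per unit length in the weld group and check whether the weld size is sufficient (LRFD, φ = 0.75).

Total weld length L_w = 500 mm. Treat welds as unit-width lines.
Polar moment about centroid: J = 2[d³/12 + d(b/2)²] = 2[250³/12 + 250×67.5²] = 4882000 mm³.
Direct shear f_v = P/L_w = 209×10³ / 500 = 418 N/mm (vertical).
Torsion M = P·e = 209×10³ × 200 = 41800000 N·mm.
Critical point at (x, y) = (67.5, 125) from centroid. f_tx = M·y/J = 1070 N/mm; f_ty = M·x/J = 577.9 N/mm.
Resultant f_max = √[f_tx² + (f_v + f_ty)²] = √[1070² + (418 + 577.9)²] = 1462 N/mm.
Capacity per unit length: φr_n = 0.75 × 0.6 × 490 × (0.707 × 14) = 2183 N/mm.
1462 ≤ 2183 → adequate.

f_max ≈ 1460 N/mm; adequate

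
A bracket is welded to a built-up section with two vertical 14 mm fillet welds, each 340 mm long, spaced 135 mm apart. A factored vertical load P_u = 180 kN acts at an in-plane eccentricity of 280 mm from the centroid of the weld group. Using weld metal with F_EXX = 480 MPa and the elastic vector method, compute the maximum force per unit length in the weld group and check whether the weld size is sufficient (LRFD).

Total weld length L_w = 680 mm. Treat welds as unit-width lines.
Polar moment about centroid: J = 2[d³/12 + d(b/2)²] = 2[340³/12 + 340×67.5²] = 9649000 mm³.
Direct shear f_v = P/L_w = 180×10³ / 680 = 264.7 N/mm (vertical).
Torsion M = P·e = 180×10³ × 280 = 50400000 N·mm.
Critical point at (x, y) = (67.5, 170) from centroid. f_tx = M·y/J = 888 N/mm; f_ty = M·x/J = 352.6 N/mm.
Resultant f_max = √[f_tx² + (f_v + f_ty)²] = √[888² + (264.7 + 352.6)²] = 1081 N/mm.
Capacity per unit length: φr_n = 0.75 × 0.6 × 480 × (0.707 × 14) = 2138 N/mm.
1081 ≤ 2138 → adequate.

f_max ≈ 1080 N/mm; adequate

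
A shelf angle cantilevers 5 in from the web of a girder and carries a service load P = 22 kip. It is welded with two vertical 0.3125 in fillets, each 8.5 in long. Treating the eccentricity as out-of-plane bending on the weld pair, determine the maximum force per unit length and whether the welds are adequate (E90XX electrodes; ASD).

f_max ≈ 4.75 kip/in; adequate

E90XX → F_EXX = 90 ksi.
L_w = 2 × 8.5 = 17 in; section modulus (unit throat) S = 2 × L²/6 = 24.08 in².
Direct shear f_v = P/L_w = 22/17 = 1.294 kip/in.
Moment M = P × e = 22 × 5 = 110 kip·in; bending f_b = M/S = 4.567 kip/in.
f_max = √(f_v² + f_b²) = √(1.294² + 4.567²) = 4.747 kip/in.
r_n/Ω = (1/2.0) × 0.6 × 90 × (0.707 × 0.3125) = 5.965 kip/in → adequate.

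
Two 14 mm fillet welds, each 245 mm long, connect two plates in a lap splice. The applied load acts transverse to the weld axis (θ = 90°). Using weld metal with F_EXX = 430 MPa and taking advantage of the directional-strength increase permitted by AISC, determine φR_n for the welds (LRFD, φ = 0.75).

φR_n ≈ 1410 kN

t_e = 0.707 × 14 = 9.898 mm; A_we = 9.898 × 490 = 4850 mm².
Directional factor: 1.0 + 0.5 sin^1.5(90°) = 1.5.
F_nw = 0.6 × 430 × 1.5 = 387 MPa.
φR_n = 0.75 × 387 × 4850 × 10⁻³ = 1408 kN.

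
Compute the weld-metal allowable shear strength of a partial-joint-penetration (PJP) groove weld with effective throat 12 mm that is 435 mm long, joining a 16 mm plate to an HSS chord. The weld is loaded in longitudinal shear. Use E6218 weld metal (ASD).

R_n/Ω ≈ 971 kN

E62XX → F_EXX = 620 MPa.
Effective throat (given) t_e = 12 mm.
A_we = 12 × 435 = 5220 mm².
F_nw = 0.6 F_EXX = 372 MPa.
R_n/Ω = (372 × 5220) / 2.0 × 10⁻³ = 970.9 kN.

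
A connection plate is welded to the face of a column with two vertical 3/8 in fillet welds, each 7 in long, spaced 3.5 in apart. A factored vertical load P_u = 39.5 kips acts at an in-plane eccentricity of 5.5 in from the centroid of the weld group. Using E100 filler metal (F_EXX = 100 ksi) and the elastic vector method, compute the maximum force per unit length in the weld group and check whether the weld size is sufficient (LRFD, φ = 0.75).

Total weld length L_w = 14 in. Treat welds as unit-width lines.
Polar moment about centroid: J = 2[d³/12 + d(b/2)²] = 2[7³/12 + 7×1.75²] = 100 in³.
Direct shear f_v = P/L_w = 39.5 / 14 = 2.821 kip/in (vertical).
Torsion M = P·e = 39.5 × 5.5 = 217.25 kip·in.
Critical point at (x, y) = (1.75, 3.5) from centroid. f_tx = M·y/J = 7.601 kip/in; f_ty = M·x/J = 3.8 kip/in.
Resultant f_max = √[f_tx² + (f_v + f_ty)²] = √[7.601² + (2.821 + 3.8)²] = 10.08 kip/in.
Capacity per unit length: φr_n = 0.75 × 0.6 × 100 × (0.707 × 0.375) = 11.93 kip/in.
10.08 ≤ 11.93 → adequate.

f_max ≈ 10.1 kip/in; adequate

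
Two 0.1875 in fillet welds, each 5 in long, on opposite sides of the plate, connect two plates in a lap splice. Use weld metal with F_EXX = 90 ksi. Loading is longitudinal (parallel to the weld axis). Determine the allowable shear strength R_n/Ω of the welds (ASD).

Effective throat t_e = 0.707 × 0.1875 = 0.1326 in.
Total length L = 10 in; A_we = 0.1326 × 10 = 1.326 in².
F_nw = 0.6 F_EXX = 0.6 × 90 = 54 ksi.
R_n = 54 × 1.326 = 71.58 kip; R_n/Ω = 71.58/2.0 = 35.79 kip.

R_n/Ω ≈ 35.8 kip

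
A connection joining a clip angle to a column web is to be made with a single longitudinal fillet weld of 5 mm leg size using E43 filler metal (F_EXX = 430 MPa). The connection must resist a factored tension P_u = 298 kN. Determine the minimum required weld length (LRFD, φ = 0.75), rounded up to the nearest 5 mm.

L = 440 mm

Throat t_e = 0.707 × 5 = 3.535 mm.
φr_n = 0.75 × 0.6 × 430 × 3.535 × 10⁻³ = 0.684 kN/mm.
L_req = P_u / φr_n = 298 / 0.684 = 435.7 mm total.
Round up → use L = 440 mm.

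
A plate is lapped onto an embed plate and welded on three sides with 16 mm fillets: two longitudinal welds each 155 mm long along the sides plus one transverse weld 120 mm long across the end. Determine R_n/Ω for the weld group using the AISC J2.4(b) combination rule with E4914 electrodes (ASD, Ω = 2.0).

E49XX → F_EXX = 490 MPa.
t_e = 0.707 × 16 = 11.31 mm.
R_nwl = 0.6 × 490 × 11.31 × 310 × 10⁻³ = 1031 kN (longitudinal, 2 welds).
R_nwt = 0.6 × 490 × 11.31 × 120 × 10⁻³ = 399.1 kN (transverse, base value).
(i) R_nwl + R_nwt = 1430 kN; (ii) 0.85 R_nwl + 1.5 R_nwt = 1475 kN.
R_n = max = 1475 kN [governs: (ii)]; R_n/Ω = 737.5 kN.

R_n/Ω ≈ 737 kN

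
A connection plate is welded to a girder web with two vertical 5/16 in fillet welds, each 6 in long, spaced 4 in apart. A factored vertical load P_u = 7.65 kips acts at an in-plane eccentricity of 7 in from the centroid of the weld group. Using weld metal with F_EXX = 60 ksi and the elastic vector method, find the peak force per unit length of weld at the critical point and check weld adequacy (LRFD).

f_max ≈ 2.7 kip/in; adequate

Total weld length L_w = 12 in. Treat welds as unit-width lines.
Polar moment about centroid: J = 2[d³/12 + d(b/2)²] = 2[6³/12 + 6×2²] = 84 in³.
Direct shear f_v = P/L_w = 7.65 / 12 = 0.6375 kip/in (vertical).
Torsion M = P·e = 7.65 × 7 = 53.55 kip·in.
Critical point at (x, y) = (2, 3) from centroid. f_tx = M·y/J = 1.913 kip/in; f_ty = M·x/J = 1.275 kip/in.
Resultant f_max = √[f_tx² + (f_v + f_ty)²] = √[1.913² + (0.6375 + 1.275)²] = 2.705 kip/in.
Capacity per unit length: φr_n = 0.75 × 0.6 × 60 × (0.707 × 0.3125) = 5.965 kip/in.
2.705 ≤ 5.965 → adequate.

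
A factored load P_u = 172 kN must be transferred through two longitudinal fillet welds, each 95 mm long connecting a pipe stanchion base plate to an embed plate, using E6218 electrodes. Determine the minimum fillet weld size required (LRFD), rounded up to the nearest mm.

E62XX → F_EXX = 620 MPa.
Total weld length L = 190 mm.
Required throat t_e = P_u / (φ × 0.6 F_EXX × L) = 172 / (0.75 × 0.6 × 620 × 190 × 10⁻³) = 3.245 mm.
Required leg w = t_e / 0.707 = 4.589 mm → use 5 mm.

w = 5 mm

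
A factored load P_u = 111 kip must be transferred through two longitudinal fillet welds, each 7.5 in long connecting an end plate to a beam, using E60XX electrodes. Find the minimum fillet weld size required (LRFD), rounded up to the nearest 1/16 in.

w = 7/16 in

E60XX → F_EXX = 60 ksi.
Total weld length L = 15 in.
Required throat t_e = P_u / (φ × 0.6 F_EXX × L) = 111 / (0.75 × 0.6 × 60 × 15) = 0.2741 in.
Required leg w = t_e / 0.707 = 0.3877 in → use 7/16 in.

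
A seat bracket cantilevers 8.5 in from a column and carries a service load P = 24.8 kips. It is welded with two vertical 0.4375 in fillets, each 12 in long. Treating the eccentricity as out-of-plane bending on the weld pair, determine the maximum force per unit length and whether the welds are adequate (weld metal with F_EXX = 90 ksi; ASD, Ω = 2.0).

f_max ≈ 4.51 kip/in; adequate

L_w = 2 × 12 = 24 in; section modulus (unit throat) S = 2 × L²/6 = 48 in².
Direct shear f_v = P/L_w = 24.8/24 = 1.033 kip/in.
Moment M = P × e = 24.8 × 8.5 = 210.8 kip·in; bending f_b = M/S = 4.392 kip/in.
f_max = √(f_v² + f_b²) = √(1.033² + 4.392²) = 4.512 kip/in.
r_n/Ω = (1/2.0) × 0.6 × 90 × (0.707 × 0.4375) = 8.351 kip/in → adequate.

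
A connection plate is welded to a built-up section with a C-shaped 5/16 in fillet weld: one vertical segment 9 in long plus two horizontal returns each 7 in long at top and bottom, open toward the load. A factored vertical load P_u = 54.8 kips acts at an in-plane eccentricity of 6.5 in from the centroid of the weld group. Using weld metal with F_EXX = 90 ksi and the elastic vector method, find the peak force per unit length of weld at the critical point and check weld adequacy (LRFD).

Total weld length L_w = 23 in. Treat welds as unit-width lines.
Centroid: x̄ = 2×7×3.5 / 23 = 2.13 in from the vertical weld.
Polar moment about centroid: J = I_x + I_y = [9³/12 + 2×7×4.5²] + [9×2.13² + 2(7³/12 + 7×1.37²)] = 468.5 in³.
Direct shear f_v = P/L_w = 54.8 / 23 = 2.383 kip/in (vertical).
Torsion M = P·e = 54.8 × 6.5 = 356.2 kip·in.
Critical point at (x, y) = (4.87, 4.5) from centroid. f_tx = M·y/J = 3.421 kip/in; f_ty = M·x/J = 3.702 kip/in.
Resultant f_max = √[f_tx² + (f_v + f_ty)²] = √[3.421² + (2.383 + 3.702)²] = 6.981 kip/in.
Capacity per unit length: φr_n = 0.75 × 0.6 × 90 × (0.707 × 0.3125) = 8.948 kip/in.
6.981 ≤ 8.948 → adequate.

f_max ≈ 6.98 kip/in; adequate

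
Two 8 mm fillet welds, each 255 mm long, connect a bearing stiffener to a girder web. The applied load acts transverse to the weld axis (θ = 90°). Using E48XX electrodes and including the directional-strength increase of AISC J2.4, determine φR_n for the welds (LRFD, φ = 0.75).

E48XX → F_EXX = 480 MPa.
t_e = 0.707 × 8 = 5.656 mm; A_we = 5.656 × 510 = 2885 mm².
Directional factor: 1.0 + 0.5 sin^1.5(90°) = 1.5.
F_nw = 0.6 × 480 × 1.5 = 432 MPa.
φR_n = 0.75 × 432 × 2885 × 10⁻³ = 934.6 kN.

φR_n ≈ 935 kN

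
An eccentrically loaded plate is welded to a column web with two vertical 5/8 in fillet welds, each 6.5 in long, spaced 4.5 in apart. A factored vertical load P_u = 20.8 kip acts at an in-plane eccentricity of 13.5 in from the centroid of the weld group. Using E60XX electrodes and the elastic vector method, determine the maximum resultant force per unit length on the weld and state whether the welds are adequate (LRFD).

E60XX → F_EXX = 60 ksi.
Total weld length L_w = 13 in. Treat welds as unit-width lines.
Polar moment about centroid: J = 2[d³/12 + d(b/2)²] = 2[6.5³/12 + 6.5×2.25²] = 111.6 in³.
Direct shear f_v = P/L_w = 20.8 / 13 = 1.6 kip/in (vertical).
Torsion M = P·e = 20.8 × 13.5 = 280.8 kip·in.
Critical point at (x, y) = (2.25, 3.25) from centroid. f_tx = M·y/J = 8.179 kip/in; f_ty = M·x/J = 5.662 kip/in.
Resultant f_max = √[f_tx² + (f_v + f_ty)²] = √[8.179² + (1.6 + 5.662)²] = 10.94 kip/in.
Capacity per unit length: φr_n = 0.75 × 0.6 × 60 × (0.707 × 0.625) = 11.93 kip/in.
10.94 ≤ 11.93 → adequate.

f_max ≈ 10.9 kip/in; adequate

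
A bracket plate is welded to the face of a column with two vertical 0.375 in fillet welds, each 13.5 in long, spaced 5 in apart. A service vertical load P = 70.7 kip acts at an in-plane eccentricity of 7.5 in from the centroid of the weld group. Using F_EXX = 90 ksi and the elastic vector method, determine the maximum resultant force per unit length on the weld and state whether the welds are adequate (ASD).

f_max ≈ 7.9 kip/in; NOT adequate

Total weld length L_w = 27 in. Treat welds as unit-width lines.
Polar moment about centroid: J = 2[d³/12 + d(b/2)²] = 2[13.5³/12 + 13.5×2.5²] = 578.8 in³.
Direct shear f_v = P/L_w = 70.7 / 27 = 2.619 kip/in (vertical).
Torsion M = P·e = 70.7 × 7.5 = 530.25 kip·in.
Critical point at (x, y) = (2.5, 6.75) from centroid. f_tx = M·y/J = 6.184 kip/in; f_ty = M·x/J = 2.29 kip/in.
Resultant f_max = √[f_tx² + (f_v + f_ty)²] = √[6.184² + (2.619 + 2.29)²] = 7.895 kip/in.
Capacity per unit length: r_n/Ω = (1/2.0) × 0.6 × 90 × (0.707 × 0.375) = 7.158 kip/in.
7.895 > 7.158 → NOT adequate.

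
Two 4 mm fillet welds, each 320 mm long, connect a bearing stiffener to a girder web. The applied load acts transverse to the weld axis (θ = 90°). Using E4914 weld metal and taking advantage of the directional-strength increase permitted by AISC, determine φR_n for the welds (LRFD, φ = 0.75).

E49XX → F_EXX = 490 MPa.
t_e = 0.707 × 4 = 2.828 mm; A_we = 2.828 × 640 = 1810 mm².
Directional factor: 1.0 + 0.5 sin^1.5(90°) = 1.5.
F_nw = 0.6 × 490 × 1.5 = 441 MPa.
φR_n = 0.75 × 441 × 1810 × 10⁻³ = 598.6 kN.

φR_n ≈ 599 kN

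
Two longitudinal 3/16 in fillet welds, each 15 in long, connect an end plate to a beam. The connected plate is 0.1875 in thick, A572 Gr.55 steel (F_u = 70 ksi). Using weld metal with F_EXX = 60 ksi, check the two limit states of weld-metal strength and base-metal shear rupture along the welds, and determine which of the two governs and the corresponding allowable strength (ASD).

R_n/Ω ≈ 71.6 kip (weld metal governs)

t_e = 0.707 × 0.1875 = 0.1326 in; L = 30 in.
Weld metal: R_n/Ω = (1/2.0) × 0.6 × 60 × 0.1326 × 30 = 71.58 kip.
Base metal (shear rupture): R_n/Ω = (1/2.0) × 0.6 × 70 × 0.1875 × 30 = 118.1 kip.
Governing: weld metal.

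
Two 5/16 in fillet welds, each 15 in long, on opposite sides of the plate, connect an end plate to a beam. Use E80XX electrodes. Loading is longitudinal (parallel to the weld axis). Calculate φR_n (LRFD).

E80XX → F_EXX = 80 ksi.
Effective throat t_e = 0.707 × 0.3125 = 0.2209 in.
Total length L = 30 in; A_we = 0.2209 × 30 = 6.628 in².
F_nw = 0.6 F_EXX = 0.6 × 80 = 48 ksi.
φR_n = 0.75 × 48 × 6.628 = 238.6 kip.

φR_n ≈ 239 kip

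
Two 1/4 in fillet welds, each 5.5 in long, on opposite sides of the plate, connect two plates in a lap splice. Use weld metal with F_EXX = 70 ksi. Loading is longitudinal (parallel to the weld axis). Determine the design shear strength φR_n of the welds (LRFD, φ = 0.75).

Effective throat t_e = 0.707 × 0.25 = 0.1767 in.
Total length L = 11 in; A_we = 0.1767 × 11 = 1.944 in².
F_nw = 0.6 F_EXX = 0.6 × 70 = 42 ksi.
φR_n = 0.75 × 42 × 1.944 = 61.24 kips.

φR_n ≈ 61.2 kips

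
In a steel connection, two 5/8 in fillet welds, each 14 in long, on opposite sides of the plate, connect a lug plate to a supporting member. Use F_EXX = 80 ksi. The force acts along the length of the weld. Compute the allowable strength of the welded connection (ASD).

R_n/Ω ≈ 297 kip

Effective throat t_e = 0.707 × 0.625 = 0.4419 in.
Total length L = 28 in; A_we = 0.4419 × 28 = 12.37 in².
F_nw = 0.6 F_EXX = 0.6 × 80 = 48 ksi.
R_n = 48 × 12.37 = 593.9 kip; R_n/Ω = 593.9/2.0 = 296.9 kip.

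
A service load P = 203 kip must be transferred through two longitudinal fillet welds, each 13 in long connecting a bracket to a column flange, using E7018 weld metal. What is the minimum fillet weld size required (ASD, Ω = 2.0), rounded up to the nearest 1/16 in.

w = 9/16 in

E70XX → F_EXX = 70 ksi.
Total weld length L = 26 in.
Required throat t_e = P × Ω / (0.6 F_EXX × L) = 203 × 2.0 / (0.6 × 70 × 26) = 0.3718 in.
Required leg w = t_e / 0.707 = 0.5259 in → use 9/16 in.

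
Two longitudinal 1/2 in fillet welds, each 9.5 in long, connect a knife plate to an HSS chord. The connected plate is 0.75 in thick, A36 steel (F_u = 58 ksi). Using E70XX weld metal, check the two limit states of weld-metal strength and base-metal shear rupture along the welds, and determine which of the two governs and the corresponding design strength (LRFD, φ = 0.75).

E70XX → F_EXX = 70 ksi.
t_e = 0.707 × 0.5 = 0.3535 in; L = 19 in.
Weld metal: φR_n = 0.75 × 0.6 × 70 × 0.3535 × 19 = 211.6 kip.
Base metal (shear rupture): φR_n = 0.75 × 0.6 × 58 × 0.75 × 19 = 371.9 kip.
Governing: weld metal.

φR_n ≈ 212 kip (weld metal governs)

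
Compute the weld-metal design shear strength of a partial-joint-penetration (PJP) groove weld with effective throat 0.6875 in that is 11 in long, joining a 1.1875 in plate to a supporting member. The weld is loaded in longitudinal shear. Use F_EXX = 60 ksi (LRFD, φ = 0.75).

φR_n ≈ 204 kips

Effective throat (given) t_e = 0.6875 in.
A_we = 0.6875 × 11 = 7.562 in².
F_nw = 0.6 F_EXX = 36 ksi.
φR_n = 0.75 × 36 × 7.562 = 204.2 kips.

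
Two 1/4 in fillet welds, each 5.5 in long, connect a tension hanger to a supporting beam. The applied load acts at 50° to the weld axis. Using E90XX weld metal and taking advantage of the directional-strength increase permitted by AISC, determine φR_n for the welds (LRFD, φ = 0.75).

E90XX → F_EXX = 90 ksi.
t_e = 0.707 × 0.25 = 0.1767 in; A_we = 0.1767 × 11 = 1.944 in².
Directional factor: 1.0 + 0.5 sin^1.5(50°) = 1.335.
F_nw = 0.6 × 90 × 1.335 = 72.1 ksi.
φR_n = 0.75 × 72.1 × 1.944 = 105.1 kip.

φR_n ≈ 105 kip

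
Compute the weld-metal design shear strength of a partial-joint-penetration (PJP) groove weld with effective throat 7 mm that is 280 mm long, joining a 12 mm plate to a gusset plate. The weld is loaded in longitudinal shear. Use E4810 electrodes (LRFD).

φR_n ≈ 423 kN

E48XX → F_EXX = 480 MPa.
Effective throat (given) t_e = 7 mm.
A_we = 7 × 280 = 1960 mm².
F_nw = 0.6 F_EXX = 288 MPa.
φR_n = 0.75 × 288 × 1960 × 10⁻³ = 423.4 kN.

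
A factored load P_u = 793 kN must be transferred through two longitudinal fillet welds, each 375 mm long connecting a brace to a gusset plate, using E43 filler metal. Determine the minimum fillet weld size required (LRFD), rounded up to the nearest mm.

w = 8 mm

E43XX → F_EXX = 430 MPa.
Total weld length L = 750 mm.
Required throat t_e = P_u / (φ × 0.6 F_EXX × L) = 793 / (0.75 × 0.6 × 430 × 750 × 10⁻³) = 5.464 mm.
Required leg w = t_e / 0.707 = 7.729 mm → use 8 mm.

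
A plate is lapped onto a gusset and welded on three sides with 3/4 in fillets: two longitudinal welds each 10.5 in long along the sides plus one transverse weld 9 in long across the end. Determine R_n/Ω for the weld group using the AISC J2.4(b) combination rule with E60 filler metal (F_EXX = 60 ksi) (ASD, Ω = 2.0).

t_e = 0.707 × 0.75 = 0.5302 in.
R_nwl = 0.6 × 60 × 0.5302 × 21 = 400.9 kip (longitudinal, 2 welds).
R_nwt = 0.6 × 60 × 0.5302 × 9 = 171.8 kip (transverse, base value).
(i) R_nwl + R_nwt = 572.7 kip; (ii) 0.85 R_nwl + 1.5 R_nwt = 598.4 kip.
R_n = max = 598.4 kip [governs: (ii)]; R_n/Ω = 299.2 kip.

R_n/Ω ≈ 299 kip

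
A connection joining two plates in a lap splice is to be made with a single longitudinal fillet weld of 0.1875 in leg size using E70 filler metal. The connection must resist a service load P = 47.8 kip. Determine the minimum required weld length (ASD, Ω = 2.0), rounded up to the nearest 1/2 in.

L = 17.5 in

E70XX → F_EXX = 70 ksi.
Throat t_e = 0.707 × 0.1875 = 0.1326 in.
r_n/Ω = (0.6 × 70 × 0.1326) / 2.0 = 2.784 kip/in.
L_req = P / (r_n/Ω) = 47.8 / 2.784 = 17.17 in total.
Round up → use L = 17.5 in.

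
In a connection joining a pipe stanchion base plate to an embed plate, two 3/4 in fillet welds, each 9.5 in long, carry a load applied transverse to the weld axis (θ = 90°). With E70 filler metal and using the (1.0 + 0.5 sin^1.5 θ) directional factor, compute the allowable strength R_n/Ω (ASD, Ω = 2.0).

E70XX → F_EXX = 70 ksi.
t_e = 0.707 × 0.75 = 0.5302 in; A_we = 0.5302 × 19 = 10.07 in².
Directional factor: 1.0 + 0.5 sin^1.5(90°) = 1.5.
F_nw = 0.6 × 70 × 1.5 = 63 ksi.
R_n/Ω = (63 × 10.07) / 2.0 = 317.4 kips.

R_n/Ω ≈ 317 kips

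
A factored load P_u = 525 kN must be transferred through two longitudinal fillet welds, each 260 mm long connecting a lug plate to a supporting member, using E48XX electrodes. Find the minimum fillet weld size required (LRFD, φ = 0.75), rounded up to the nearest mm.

E48XX → F_EXX = 480 MPa.
Total weld length L = 520 mm.
Required throat t_e = P_u / (φ × 0.6 F_EXX × L) = 525 / (0.75 × 0.6 × 480 × 520 × 10⁻³) = 4.674 mm.
Required leg w = t_e / 0.707 = 6.611 mm → use 7 mm.

w = 7 mm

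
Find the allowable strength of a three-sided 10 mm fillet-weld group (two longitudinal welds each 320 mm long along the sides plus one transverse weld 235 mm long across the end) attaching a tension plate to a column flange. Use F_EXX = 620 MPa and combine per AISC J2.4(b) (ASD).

R_n/Ω ≈ 1180 kN

t_e = 0.707 × 10 = 7.07 mm.
R_nwl = 0.6 × 620 × 7.07 × 640 × 10⁻³ = 1683 kN (longitudinal, 2 welds).
R_nwt = 0.6 × 620 × 7.07 × 235 × 10⁻³ = 618.1 kN (transverse, base value).
(i) R_nwl + R_nwt = 2301 kN; (ii) 0.85 R_nwl + 1.5 R_nwt = 2358 kN.
R_n = max = 2358 kN [governs: (ii)]; R_n/Ω = 1179 kN.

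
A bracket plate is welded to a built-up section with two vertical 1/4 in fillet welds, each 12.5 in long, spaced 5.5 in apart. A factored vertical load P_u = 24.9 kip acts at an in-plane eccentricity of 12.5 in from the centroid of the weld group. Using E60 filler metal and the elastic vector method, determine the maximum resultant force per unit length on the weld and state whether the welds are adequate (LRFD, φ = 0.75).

f_max ≈ 4.62 kip/in; adequate

E60XX → F_EXX = 60 ksi.
Total weld length L_w = 25 in. Treat welds as unit-width lines.
Polar moment about centroid: J = 2[d³/12 + d(b/2)²] = 2[12.5³/12 + 12.5×2.75²] = 514.6 in³.
Direct shear f_v = P/L_w = 24.9 / 25 = 0.996 kip/in (vertical).
Torsion M = P·e = 24.9 × 12.5 = 311.25 kip·in.
Critical point at (x, y) = (2.75, 6.25) from centroid. f_tx = M·y/J = 3.78 kip/in; f_ty = M·x/J = 1.663 kip/in.
Resultant f_max = √[f_tx² + (f_v + f_ty)²] = √[3.78² + (0.996 + 1.663)²] = 4.622 kip/in.
Capacity per unit length: φr_n = 0.75 × 0.6 × 60 × (0.707 × 0.25) = 4.772 kip/in.
4.622 ≤ 4.772 → adequate.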